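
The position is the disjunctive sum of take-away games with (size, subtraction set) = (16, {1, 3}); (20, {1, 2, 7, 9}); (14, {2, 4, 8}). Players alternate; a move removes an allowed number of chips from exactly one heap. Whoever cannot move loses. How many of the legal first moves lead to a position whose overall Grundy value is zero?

Heap A, S = {1, 3}:
n :  0  1  2  3  4  5  6  7  8  9 10 11 12 13 14 15 16
G :  0  1  0  1  0  1  0  1  0  1  0  1  0  1  0  1  0
G_A(16) = 0.
Heap B, S = {1, 2, 7, 9}:
n :  0  1  2  3  4  5  6  7  8  9 10 11 12 13 14 15 16 17 18 19 20
G :  0  1  2  0  1  2  0  1  2  3  4  0  1  2  0  1  2  0  1  2  3
G_B(20) = 3.
Heap C, S = {2, 4, 8}:
n :  0  1  2  3  4  5  6  7  8  9 10 11 12 13 14
G :  0  0  1  1  2  2  0  0  1  1  2  2  0  0  1
G_C(14) = 1.
Combined Grundy value = 0 ⊕ 3 ⊕ 1 = 2.
A winning move leaves total XOR = 0, i.e. changes one component's Grundy value g to g ⊕ X where X is the current total.
Heap A: need g' = 0⊕2 = 2. Options: 16−1→G=1, 16−3→G=1. Hits: 0.
Heap B: need g' = 3⊕2 = 1. Options: 20−1→G=2, 20−2→G=1, 20−7→G=2, 20−9→G=0. Hits: 1.
Heap C: need g' = 1⊕2 = 3. Options: 14−2→G=0, 14−4→G=2, 14−8→G=0. Hits: 0.

1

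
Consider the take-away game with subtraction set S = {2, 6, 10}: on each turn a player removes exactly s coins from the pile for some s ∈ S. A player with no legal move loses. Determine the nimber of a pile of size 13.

0

G(0) = 0
G(1) = mex{} = 0
G(2) = mex{0} = 1
G(3) = mex{0} = 1
G(4) = mex{1} = 0
G(5) = mex{1} = 0
G(6) = mex{0,0} = 1
G(7) = mex{0,0} = 1
G(8) = mex{1,1} = 0
G(9) = mex{1,1} = 0
G(10) = mex{0,0,0} = 1
G(11) = mex{0,0,0} = 1
G(12) = mex{1,1,1} = 0
G(13) = mex{1,1,1} = 0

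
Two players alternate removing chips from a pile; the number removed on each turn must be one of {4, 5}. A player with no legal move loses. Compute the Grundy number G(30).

0

n :  0  1  2  3  4  5  6  7  8  9 10 11 12 13 14 15 16 17 18 19 20 21 22 23 24 25 26 27 28 29 30
G :  0  0  0  0  1  1  1  1  2  0  0  0  0  1  1  1  1  2  0  0  0  0  1  1  1  1  2  0  0  0  0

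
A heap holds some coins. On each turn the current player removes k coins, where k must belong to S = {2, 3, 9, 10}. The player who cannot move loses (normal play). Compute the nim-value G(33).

n :  0  1  2  3  4  5  6  7  8  9 10 11 12 13 14 15 16 17 18 19 20 21 22 23 24 25 26 27 28 29 30 31 32 33
G :  0  0  1  1  2  0  0  1  1  2  2  3  0  0  1  1  2  0  0  1  1  2  2  3  0  0  1  1  2  0  0  1  1  2

2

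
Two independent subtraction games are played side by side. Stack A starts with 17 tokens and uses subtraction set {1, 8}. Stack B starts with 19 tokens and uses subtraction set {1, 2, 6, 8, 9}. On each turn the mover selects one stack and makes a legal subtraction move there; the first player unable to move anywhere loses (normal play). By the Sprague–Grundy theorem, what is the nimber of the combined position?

Stack A, S = {1, 8}:
G(0) = 0
G(1) = mex{0} = 1
G(2) = mex{1} = 0
G(3) = mex{0} = 1
G(4) = mex{1} = 0
G(5) = mex{0} = 1
G(6) = mex{1} = 0
G(7) = mex{0} = 1
G(8) = mex{1,0} = 2
G(9) = mex{2,1} = 0
G(10) = mex{0,0} = 1
G(11) = mex{1,1} = 0
G(12) = mex{0,0} = 1
G(13) = mex{1,1} = 0
G(14) = mex{0,0} = 1
G(15) = mex{1,1} = 0
G(16) = mex{0,2} = 1
G(17) = mex{1,0} = 2
G_A(17) = 2.
Stack B, S = {1, 2, 6, 8, 9}:
G(0) = 0
G(1) = mex{0} = 1
G(2) = mex{1,0} = 2
G(3) = mex{2,1} = 0
G(4) = mex{0,2} = 1
G(5) = mex{1,0} = 2
G(6) = mex{2,1,0} = 3
G(7) = mex{3,2,1} = 0
G(8) = mex{0,3,2,0} = 1
G(9) = mex{1,0,0,1,0} = 2
G(10) = mex{2,1,1,2,1} = 0
G(11) = mex{0,2,2,0,2} = 1
G(12) = mex{1,0,3,1,0} = 2
G(13) = mex{2,1,0,2,1} = 3
G(14) = mex{3,2,1,3,2} = 0
G(15) = mex{0,3,2,0,3} = 1
G(16) = mex{1,0,0,1,0} = 2
G(17) = mex{2,1,1,2,1} = 0
G(18) = mex{0,2,2,0,2} = 1
G(19) = mex{1,0,3,1,0} = 2
G_B(19) = 2.
Combined Grundy value = 2 ⊕ 2 = 0.

0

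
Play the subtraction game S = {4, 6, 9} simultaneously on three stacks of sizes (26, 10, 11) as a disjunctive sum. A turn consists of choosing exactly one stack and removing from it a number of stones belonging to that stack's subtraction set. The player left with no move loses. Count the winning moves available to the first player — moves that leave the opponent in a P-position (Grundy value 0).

0

All stacks use S = {4, 6, 9}:
G(0) = 0
G(1) = mex{} = 0
G(2) = mex{} = 0
G(3) = mex{} = 0
G(4) = mex{0} = 1
G(5) = mex{0} = 1
G(6) = mex{0,0} = 1
G(7) = mex{0,0} = 1
G(8) = mex{1,0} = 2
G(9) = mex{1,0,0} = 2
G(10) = mex{1,1,0} = 2
G(11) = mex{1,1,0} = 2
G(12) = mex{2,1,0} = 3
G(13) = mex{2,1,1} = 0
G(14) = mex{2,2,1} = 0
G(15) = mex{2,2,1} = 0
G(16) = mex{3,2,1} = 0
G(17) = mex{0,2,2} = 1
G(18) = mex{0,3,2} = 1
G(19) = mex{0,0,2} = 1
G(20) = mex{0,0,2} = 1
G(21) = mex{1,0,3} = 2
G(22) = mex{1,0,0} = 2
G(23) = mex{1,1,0} = 2
G(24) = mex{1,1,0} = 2
G(25) = mex{2,1,0} = 3
G(26) = mex{2,1,1} = 0
Stack A: G(26) = 0.
Stack B: G(10) = 2.
Stack C: G(11) = 2.
Combined Grundy value = 0 ⊕ 2 ⊕ 2 = 0.
A winning move leaves total XOR = 0, i.e. changes one component's Grundy value g to g ⊕ X where X is the current total.
Stack A: target g' = 0⊕0 = 0, but every legal move changes the Grundy value (mex property), so 0 moves.
Stack B: target g' = 2⊕0 = 2, but every legal move changes the Grundy value (mex property), so 0 moves.
Stack C: target g' = 2⊕0 = 2, but every legal move changes the Grundy value (mex property), so 0 moves.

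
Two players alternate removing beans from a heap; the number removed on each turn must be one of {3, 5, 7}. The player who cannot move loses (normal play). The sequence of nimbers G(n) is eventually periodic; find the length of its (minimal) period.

G(0) = 0
G(1) = mex{} = 0
G(2) = mex{} = 0
G(3) = mex{0} = 1
G(4) = mex{0} = 1
G(5) = mex{0,0} = 1
G(6) = mex{1,0} = 2
G(7) = mex{1,0,0} = 2
G(8) = mex{1,1,0} = 2
G(9) = mex{2,1,0} = 3
G(10) = mex{2,1,1} = 0
G(11) = mex{2,2,1} = 0
G(12) = mex{3,2,1} = 0
G(13) = mex{0,2,2} = 1
G(14) = mex{0,3,2} = 1
G(15) = mex{0,0,2} = 1
G(16) = mex{1,0,3} = 2
G(17) = mex{1,0,0} = 2
G(18) = mex{1,1,0} = 2
G(19) = mex{2,1,0} = 3
G(20) = mex{2,1,1} = 0
G(21) = mex{2,2,1} = 0
G(n+10) = G(n) holds for n = 0,…,6 (a full window of length max(S) = 7), so the sequence is purely periodic with period 10.

10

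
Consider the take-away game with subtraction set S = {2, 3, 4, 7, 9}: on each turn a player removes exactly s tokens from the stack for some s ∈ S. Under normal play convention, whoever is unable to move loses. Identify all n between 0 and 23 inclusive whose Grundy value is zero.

n :  0  1  2  3  4  5  6  7  8  9 10 11 12 13 14 15 16 17 18 19 20 21 22 23
G :  0  0  1  1  2  2  0  3  1  4  2  0  0  1  1  2  2  0  3  1  4  2  0  0
P-positions are exactly the n with G(n) = 0.

0, 1, 6, 11, 12, 17, 22, 23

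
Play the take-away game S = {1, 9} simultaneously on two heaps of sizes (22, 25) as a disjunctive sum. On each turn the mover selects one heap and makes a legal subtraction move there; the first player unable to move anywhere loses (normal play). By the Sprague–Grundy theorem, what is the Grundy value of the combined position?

All heaps use S = {1, 9}:
G(0) = 0
G(1) = mex{0} = 1
G(2) = mex{1} = 0
G(3) = mex{0} = 1
G(4) = mex{1} = 0
G(5) = mex{0} = 1
G(6) = mex{1} = 0
G(7) = mex{0} = 1
G(8) = mex{1} = 0
G(9) = mex{0,0} = 1
G(10) = mex{1,1} = 0
G(11) = mex{0,0} = 1
G(12) = mex{1,1} = 0
G(13) = mex{0,0} = 1
G(14) = mex{1,1} = 0
G(15) = mex{0,0} = 1
G(16) = mex{1,1} = 0
G(17) = mex{0,0} = 1
G(18) = mex{1,1} = 0
G(19) = mex{0,0} = 1
G(20) = mex{1,1} = 0
G(21) = mex{0,0} = 1
G(22) = mex{1,1} = 0
G(23) = mex{0,0} = 1
G(24) = mex{1,1} = 0
G(25) = mex{0,0} = 1
Heap A: G(22) = 0.
Heap B: G(25) = 1.
Combined Grundy value = 0 ⊕ 1 = 1.

1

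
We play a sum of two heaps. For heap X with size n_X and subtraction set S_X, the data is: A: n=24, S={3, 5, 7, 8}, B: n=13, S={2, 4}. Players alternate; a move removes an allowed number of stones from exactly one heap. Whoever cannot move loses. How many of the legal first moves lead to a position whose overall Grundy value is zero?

Heap A, S = {3, 5, 7, 8}:
n :  0  1  2  3  4  5  6  7  8  9 10 11 12 13 14 15 16 17 18 19 20 21 22 23 24
G :  0  0  0  1  1  1  2  2  2  3  3  0  0  0  1  1  1  2  2  2  3  3  0  0  0
G_A(24) = 0.
Heap B, S = {2, 4}:
n :  0  1  2  3  4  5  6  7  8  9 10 11 12 13
G :  0  0  1  1  2  2  0  0  1  1  2  2  0  0
G_B(13) = 0.
Combined Grundy value = 0 ⊕ 0 = 0.
A winning move leaves total XOR = 0, i.e. changes one component's Grundy value g to g ⊕ X where X is the current total.
Heap A: target g' = 0⊕0 = 0, but every legal move changes the Grundy value (mex property), so 0 moves.
Heap B: target g' = 0⊕0 = 0, but every legal move changes the Grundy value (mex property), so 0 moves.

0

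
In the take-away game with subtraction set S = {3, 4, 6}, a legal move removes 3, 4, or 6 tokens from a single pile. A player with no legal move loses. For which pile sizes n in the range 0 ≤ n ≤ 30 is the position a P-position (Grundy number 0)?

0, 1, 2, 9, 10, 11, 18, 19, 20, 27, 28, 29

G(0) = 0
G(1) = mex{} = 0
G(2) = mex{} = 0
G(3) = mex{0} = 1
G(4) = mex{0,0} = 1
G(5) = mex{0,0} = 1
G(6) = mex{1,0,0} = 2
G(7) = mex{1,1,0} = 2
G(8) = mex{1,1,0} = 2
G(9) = mex{2,1,1} = 0
G(10) = mex{2,2,1} = 0
G(11) = mex{2,2,1} = 0
G(12) = mex{0,2,2} = 1
G(13) = mex{0,0,2} = 1
G(14) = mex{0,0,2} = 1
G(15) = mex{1,0,0} = 2
G(16) = mex{1,1,0} = 2
G(17) = mex{1,1,0} = 2
G(18) = mex{2,1,1} = 0
G(19) = mex{2,2,1} = 0
G(20) = mex{2,2,1} = 0
G(21) = mex{0,2,2} = 1
G(22) = mex{0,0,2} = 1
G(23) = mex{0,0,2} = 1
G(24) = mex{1,0,0} = 2
G(25) = mex{1,1,0} = 2
G(26) = mex{1,1,0} = 2
G(27) = mex{2,1,1} = 0
G(28) = mex{2,2,1} = 0
G(29) = mex{2,2,1} = 0
G(30) = mex{0,2,2} = 1
P-positions are exactly the n with G(n) = 0.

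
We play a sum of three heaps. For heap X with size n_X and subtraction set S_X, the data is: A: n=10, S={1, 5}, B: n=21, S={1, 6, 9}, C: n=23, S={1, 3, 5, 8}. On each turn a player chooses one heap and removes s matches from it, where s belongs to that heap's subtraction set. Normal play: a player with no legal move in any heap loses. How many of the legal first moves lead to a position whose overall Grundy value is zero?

Heap A, S = {1, 5}:
G(0) = 0
G(1) = mex{0} = 1
G(2) = mex{1} = 0
G(3) = mex{0} = 1
G(4) = mex{1} = 0
G(5) = mex{0,0} = 1
G(6) = mex{1,1} = 0
G(7) = mex{0,0} = 1
G(8) = mex{1,1} = 0
G(9) = mex{0,0} = 1
G(10) = mex{1,1} = 0
G_A(10) = 0.
Heap B, S = {1, 6, 9}:
n :  0  1  2  3  4  5  6  7  8  9 10 11 12 13 14 15 16 17 18 19 20 21
G :  0  1  0  1  0  1  2  0  1  2  3  2  0  1  0  1  2  0  1  0  1  2
G_B(21) = 2.
Heap C, S = {1, 3, 5, 8}:
G(0) = 0
G(1) = mex{0} = 1
G(2) = mex{1} = 0
G(3) = mex{0,0} = 1
G(4) = mex{1,1} = 0
G(5) = mex{0,0,0} = 1
G(6) = mex{1,1,1} = 0
G(7) = mex{0,0,0} = 1
G(8) = mex{1,1,1,0} = 2
G(9) = mex{2,0,0,1} = 3
G(10) = mex{3,1,1,0} = 2
G(11) = mex{2,2,0,1} = 3
G(12) = mex{3,3,1,0} = 2
G(13) = mex{2,2,2,1} = 0
G(14) = mex{0,3,3,0} = 1
G(15) = mex{1,2,2,1} = 0
G(16) = mex{0,0,3,2} = 1
G(17) = mex{1,1,2,3} = 0
G(18) = mex{0,0,0,2} = 1
G(19) = mex{1,1,1,3} = 0
G(20) = mex{0,0,0,2} = 1
G(21) = mex{1,1,1,0} = 2
G(22) = mex{2,0,0,1} = 3
G(23) = mex{3,1,1,0} = 2
G_C(23) = 2.
Combined Grundy value = 0 ⊕ 2 ⊕ 2 = 0.
A winning move leaves total XOR = 0, i.e. changes one component's Grundy value g to g ⊕ X where X is the current total.
Heap A: target g' = 0⊕0 = 0, but every legal move changes the Grundy value (mex property), so 0 moves.
Heap B: target g' = 2⊕0 = 2, but every legal move changes the Grundy value (mex property), so 0 moves.
Heap C: target g' = 2⊕0 = 2, but every legal move changes the Grundy value (mex property), so 0 moves.

0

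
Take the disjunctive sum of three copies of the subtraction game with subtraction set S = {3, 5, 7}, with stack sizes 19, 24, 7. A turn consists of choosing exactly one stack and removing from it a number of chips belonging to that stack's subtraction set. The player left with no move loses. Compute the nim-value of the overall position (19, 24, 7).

0

All stacks use S = {3, 5, 7}:
G(0) = 0
G(1) = mex{} = 0
G(2) = mex{} = 0
G(3) = mex{0} = 1
G(4) = mex{0} = 1
G(5) = mex{0,0} = 1
G(6) = mex{1,0} = 2
G(7) = mex{1,0,0} = 2
G(8) = mex{1,1,0} = 2
G(9) = mex{2,1,0} = 3
G(10) = mex{2,1,1} = 0
G(11) = mex{2,2,1} = 0
G(12) = mex{3,2,1} = 0
G(13) = mex{0,2,2} = 1
G(14) = mex{0,3,2} = 1
G(15) = mex{0,0,2} = 1
G(16) = mex{1,0,3} = 2
G(17) = mex{1,0,0} = 2
G(18) = mex{1,1,0} = 2
G(19) = mex{2,1,0} = 3
G(20) = mex{2,1,1} = 0
G(21) = mex{2,2,1} = 0
G(22) = mex{3,2,1} = 0
G(23) = mex{0,2,2} = 1
G(24) = mex{0,3,2} = 1
Stack A: G(19) = 3.
Stack B: G(24) = 1.
Stack C: G(7) = 2.
Combined Grundy value = 3 ⊕ 1 ⊕ 2 = 0.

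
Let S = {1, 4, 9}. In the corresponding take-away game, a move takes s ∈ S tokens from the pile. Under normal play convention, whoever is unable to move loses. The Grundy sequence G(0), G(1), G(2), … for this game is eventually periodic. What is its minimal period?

5

G(0) = 0
G(1) = mex{0} = 1
G(2) = mex{1} = 0
G(3) = mex{0} = 1
G(4) = mex{1,0} = 2
G(5) = mex{2,1} = 0
G(6) = mex{0,0} = 1
G(7) = mex{1,1} = 0
G(8) = mex{0,2} = 1
G(9) = mex{1,0,0} = 2
G(10) = mex{2,1,1} = 0
G(11) = mex{0,0,0} = 1
G(12) = mex{1,1,1} = 0
G(13) = mex{0,2,2} = 1
G(14) = mex{1,0,0} = 2
G(15) = mex{2,1,1} = 0
G(n+5) = G(n) holds for n = 0,…,8 (a full window of length max(S) = 9), so the sequence is purely periodic with period 5.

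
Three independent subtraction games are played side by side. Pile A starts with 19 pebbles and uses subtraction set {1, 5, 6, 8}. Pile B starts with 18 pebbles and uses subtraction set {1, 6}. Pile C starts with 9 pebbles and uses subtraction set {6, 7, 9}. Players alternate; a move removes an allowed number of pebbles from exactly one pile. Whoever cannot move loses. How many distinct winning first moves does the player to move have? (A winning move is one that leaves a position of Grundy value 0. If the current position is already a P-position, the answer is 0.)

1

Pile A, S = {1, 5, 6, 8}:
G(0) = 0
G(1) = mex{0} = 1
G(2) = mex{1} = 0
G(3) = mex{0} = 1
G(4) = mex{1} = 0
G(5) = mex{0,0} = 1
G(6) = mex{1,1,0} = 2
G(7) = mex{2,0,1} = 3
G(8) = mex{3,1,0,0} = 2
G(9) = mex{2,0,1,1} = 3
G(10) = mex{3,1,0,0} = 2
G(11) = mex{2,2,1,1} = 0
G(12) = mex{0,3,2,0} = 1
G(13) = mex{1,2,3,1} = 0
G(14) = mex{0,3,2,2} = 1
G(15) = mex{1,2,3,3} = 0
G(16) = mex{0,0,2,2} = 1
G(17) = mex{1,1,0,3} = 2
G(18) = mex{2,0,1,2} = 3
G(19) = mex{3,1,0,0} = 2
G_A(19) = 2.
Pile B, S = {1, 6}:
n :  0  1  2  3  4  5  6  7  8  9 10 11 12 13 14 15 16 17 18
G :  0  1  0  1  0  1  2  0  1  0  1  0  1  2  0  1  0  1  0
G_B(18) = 0.
Pile C, S = {6, 7, 9}:
n : 0 1 2 3 4 5 6 7 8 9
G : 0 0 0 0 0 0 1 1 1 1
G_C(9) = 1.
Combined Grundy value = 2 ⊕ 0 ⊕ 1 = 3.
A winning move leaves total XOR = 0, i.e. changes one component's Grundy value g to g ⊕ X where X is the current total.
Pile A: need g' = 2⊕3 = 1. Options: 19−1→G=3, 19−5→G=1, 19−6→G=0, 19−8→G=0. Hits: 1.
Pile B: need g' = 0⊕3 = 3. Options: 18−1→G=1, 18−6→G=1. Hits: 0.
Pile C: need g' = 1⊕3 = 2. Options: 9−6→G=0, 9−7→G=0, 9−9→G=0. Hits: 0.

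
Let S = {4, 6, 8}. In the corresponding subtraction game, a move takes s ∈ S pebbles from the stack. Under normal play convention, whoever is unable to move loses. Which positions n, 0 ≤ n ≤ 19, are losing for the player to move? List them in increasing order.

0, 1, 2, 3, 12, 13, 14, 15

n :  0  1  2  3  4  5  6  7  8  9 10 11 12 13 14 15 16 17 18 19
G :  0  0  0  0  1  1  1  1  2  2  2  2  0  0  0  0  1  1  1  1
P-positions are exactly the n with G(n) = 0.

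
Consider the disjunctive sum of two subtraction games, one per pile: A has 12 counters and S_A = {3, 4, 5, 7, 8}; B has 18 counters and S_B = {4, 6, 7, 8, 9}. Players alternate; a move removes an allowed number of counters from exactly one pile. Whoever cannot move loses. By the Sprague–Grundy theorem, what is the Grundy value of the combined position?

1

Pile A, S = {3, 4, 5, 7, 8}:
G(0) = 0
G(1) = mex{} = 0
G(2) = mex{} = 0
G(3) = mex{0} = 1
G(4) = mex{0,0} = 1
G(5) = mex{0,0,0} = 1
G(6) = mex{1,0,0} = 2
G(7) = mex{1,1,0,0} = 2
G(8) = mex{1,1,1,0,0} = 2
G(9) = mex{2,1,1,0,0} = 3
G(10) = mex{2,2,1,1,0} = 3
G(11) = mex{2,2,2,1,1} = 0
G(12) = mex{3,2,2,1,1} = 0
G_A(12) = 0.
Pile B, S = {4, 6, 7, 8, 9}:
n :  0  1  2  3  4  5  6  7  8  9 10 11 12 13 14 15 16 17 18
G :  0  0  0  0  1  1  1  1  2  2  2  2  3  0  0  0  0  1  1
G_B(18) = 1.
Combined Grundy value = 0 ⊕ 1 = 1.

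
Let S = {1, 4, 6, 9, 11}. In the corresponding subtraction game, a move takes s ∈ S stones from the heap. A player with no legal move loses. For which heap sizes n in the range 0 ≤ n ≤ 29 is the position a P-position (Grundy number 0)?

G(0) = 0
G(1) = mex{0} = 1
G(2) = mex{1} = 0
G(3) = mex{0} = 1
G(4) = mex{1,0} = 2
G(5) = mex{2,1} = 0
G(6) = mex{0,0,0} = 1
G(7) = mex{1,1,1} = 0
G(8) = mex{0,2,0} = 1
G(9) = mex{1,0,1,0} = 2
G(10) = mex{2,1,2,1} = 0
G(11) = mex{0,0,0,0,0} = 1
G(12) = mex{1,1,1,1,1} = 0
G(13) = mex{0,2,0,2,0} = 1
G(14) = mex{1,0,1,0,1} = 2
G(15) = mex{2,1,2,1,2} = 0
G(16) = mex{0,0,0,0,0} = 1
G(17) = mex{1,1,1,1,1} = 0
G(18) = mex{0,2,0,2,0} = 1
G(19) = mex{1,0,1,0,1} = 2
G(20) = mex{2,1,2,1,2} = 0
G(21) = mex{0,0,0,0,0} = 1
G(22) = mex{1,1,1,1,1} = 0
G(23) = mex{0,2,0,2,0} = 1
G(24) = mex{1,0,1,0,1} = 2
G(25) = mex{2,1,2,1,2} = 0
G(26) = mex{0,0,0,0,0} = 1
G(27) = mex{1,1,1,1,1} = 0
G(28) = mex{0,2,0,2,0} = 1
G(29) = mex{1,0,1,0,1} = 2
P-positions are exactly the n with G(n) = 0.

0, 2, 5, 7, 10, 12, 15, 17, 20, 22, 25, 27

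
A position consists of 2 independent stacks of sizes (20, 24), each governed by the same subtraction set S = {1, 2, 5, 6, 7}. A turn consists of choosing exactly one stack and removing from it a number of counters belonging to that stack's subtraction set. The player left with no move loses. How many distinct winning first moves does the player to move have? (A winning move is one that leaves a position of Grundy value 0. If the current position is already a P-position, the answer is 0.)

2

All stacks use S = {1, 2, 5, 6, 7}:
n :  0  1  2  3  4  5  6  7  8  9 10 11 12 13 14 15 16 17 18 19 20 21 22 23 24
G :  0  1  2  0  1  2  3  4  5  3  4  0  1  2  0  1  2  3  4  5  3  4  0  1  2
Stack A: G(20) = 3.
Stack B: G(24) = 2.
Combined Grundy value = 3 ⊕ 2 = 1.
A winning move leaves total XOR = 0, i.e. changes one component's Grundy value g to g ⊕ X where X is the current total.
Stack A: need g' = 3⊕1 = 2. Options: 20−1→G=5, 20−2→G=4, 20−5→G=1, 20−6→G=0, 20−7→G=2. Hits: 1.
Stack B: need g' = 2⊕1 = 3. Options: 24−1→G=1, 24−2→G=0, 24−5→G=5, 24−6→G=4, 24−7→G=3. Hits: 1.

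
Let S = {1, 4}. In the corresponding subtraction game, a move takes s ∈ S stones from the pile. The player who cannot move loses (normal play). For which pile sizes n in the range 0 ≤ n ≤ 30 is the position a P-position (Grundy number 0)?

0, 2, 5, 7, 10, 12, 15, 17, 20, 22, 25, 27, 30

G(0) = 0
G(1) = mex{0} = 1
G(2) = mex{1} = 0
G(3) = mex{0} = 1
G(4) = mex{1,0} = 2
G(5) = mex{2,1} = 0
G(6) = mex{0,0} = 1
G(7) = mex{1,1} = 0
G(8) = mex{0,2} = 1
G(9) = mex{1,0} = 2
G(10) = mex{2,1} = 0
G(11) = mex{0,0} = 1
G(12) = mex{1,1} = 0
G(13) = mex{0,2} = 1
G(14) = mex{1,0} = 2
G(15) = mex{2,1} = 0
G(16) = mex{0,0} = 1
G(17) = mex{1,1} = 0
G(18) = mex{0,2} = 1
G(19) = mex{1,0} = 2
G(20) = mex{2,1} = 0
G(21) = mex{0,0} = 1
G(22) = mex{1,1} = 0
G(23) = mex{0,2} = 1
G(24) = mex{1,0} = 2
G(25) = mex{2,1} = 0
G(26) = mex{0,0} = 1
G(27) = mex{1,1} = 0
G(28) = mex{0,2} = 1
G(29) = mex{1,0} = 2
G(30) = mex{2,1} = 0
P-positions are exactly the n with G(n) = 0.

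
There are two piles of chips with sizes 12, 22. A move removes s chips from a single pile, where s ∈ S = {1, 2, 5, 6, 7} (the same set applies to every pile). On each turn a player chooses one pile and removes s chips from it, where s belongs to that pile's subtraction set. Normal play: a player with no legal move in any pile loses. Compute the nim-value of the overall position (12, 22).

All piles use S = {1, 2, 5, 6, 7}:
G(0) = 0
G(1) = mex{0} = 1
G(2) = mex{1,0} = 2
G(3) = mex{2,1} = 0
G(4) = mex{0,2} = 1
G(5) = mex{1,0,0} = 2
G(6) = mex{2,1,1,0} = 3
G(7) = mex{3,2,2,1,0} = 4
G(8) = mex{4,3,0,2,1} = 5
G(9) = mex{5,4,1,0,2} = 3
G(10) = mex{3,5,2,1,0} = 4
G(11) = mex{4,3,3,2,1} = 0
G(12) = mex{0,4,4,3,2} = 1
G(13) = mex{1,0,5,4,3} = 2
G(14) = mex{2,1,3,5,4} = 0
G(15) = mex{0,2,4,3,5} = 1
G(16) = mex{1,0,0,4,3} = 2
G(17) = mex{2,1,1,0,4} = 3
G(18) = mex{3,2,2,1,0} = 4
G(19) = mex{4,3,0,2,1} = 5
G(20) = mex{5,4,1,0,2} = 3
G(21) = mex{3,5,2,1,0} = 4
G(22) = mex{4,3,3,2,1} = 0
Pile A: G(12) = 1.
Pile B: G(22) = 0.
Combined Grundy value = 1 ⊕ 0 = 1.

1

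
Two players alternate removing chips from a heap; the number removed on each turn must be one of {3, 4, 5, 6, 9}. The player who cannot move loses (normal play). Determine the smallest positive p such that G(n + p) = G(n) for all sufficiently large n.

G(0) = 0
G(1) = mex{} = 0
G(2) = mex{} = 0
G(3) = mex{0} = 1
G(4) = mex{0,0} = 1
G(5) = mex{0,0,0} = 1
G(6) = mex{1,0,0,0} = 2
G(7) = mex{1,1,0,0} = 2
G(8) = mex{1,1,1,0} = 2
G(9) = mex{2,1,1,1,0} = 3
G(10) = mex{2,2,1,1,0} = 3
G(11) = mex{2,2,2,1,0} = 3
G(12) = mex{3,2,2,2,1} = 0
G(13) = mex{3,3,2,2,1} = 0
G(14) = mex{3,3,3,2,1} = 0
G(15) = mex{0,3,3,3,2} = 1
G(16) = mex{0,0,3,3,2} = 1
G(17) = mex{0,0,0,3,2} = 1
G(18) = mex{1,0,0,0,3} = 2
G(19) = mex{1,1,0,0,3} = 2
G(20) = mex{1,1,1,0,3} = 2
G(21) = mex{2,1,1,1,0} = 3
G(22) = mex{2,2,1,1,0} = 3
G(23) = mex{2,2,2,1,0} = 3
G(24) = mex{3,2,2,2,1} = 0
G(25) = mex{3,3,2,2,1} = 0
G(n+12) = G(n) holds for n = 0,…,8 (a full window of length max(S) = 9), so the sequence is purely periodic with period 12.

12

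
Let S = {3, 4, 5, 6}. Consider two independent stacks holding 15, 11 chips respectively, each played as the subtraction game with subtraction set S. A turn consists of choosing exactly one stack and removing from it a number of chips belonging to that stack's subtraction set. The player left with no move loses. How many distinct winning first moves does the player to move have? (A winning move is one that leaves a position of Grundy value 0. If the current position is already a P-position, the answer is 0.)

6

All stacks use S = {3, 4, 5, 6}:
n :  0  1  2  3  4  5  6  7  8  9 10 11 12 13 14 15
G :  0  0  0  1  1  1  2  2  2  0  0  0  1  1  1  2
Stack A: G(15) = 2.
Stack B: G(11) = 0.
Combined Grundy value = 2 ⊕ 0 = 2.
A winning move leaves total XOR = 0, i.e. changes one component's Grundy value g to g ⊕ X where X is the current total.
Stack A: need g' = 2⊕2 = 0. Options: 15−3→G=1, 15−4→G=0, 15−5→G=0, 15−6→G=0. Hits: 3.
Stack B: need g' = 0⊕2 = 2. Options: 11−3→G=2, 11−4→G=2, 11−5→G=2, 11−6→G=1. Hits: 3.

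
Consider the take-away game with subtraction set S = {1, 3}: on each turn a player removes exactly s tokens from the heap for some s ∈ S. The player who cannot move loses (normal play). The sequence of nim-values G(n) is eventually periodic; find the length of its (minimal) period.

G(0) = 0
G(1) = mex{0} = 1
G(2) = mex{1} = 0
G(3) = mex{0,0} = 1
G(4) = mex{1,1} = 0
G(5) = mex{0,0} = 1
G(6) = mex{1,1} = 0
G(7) = mex{0,0} = 1
G(8) = mex{1,1} = 0
G(9) = mex{0,0} = 1
G(10) = mex{1,1} = 0
G(11) = mex{0,0} = 1
G(12) = mex{1,1} = 0
G(13) = mex{0,0} = 1
G(14) = mex{1,1} = 0
G(n+2) = G(n) holds for n = 0,…,2 (a full window of length max(S) = 3), so the sequence is purely periodic with period 2.

2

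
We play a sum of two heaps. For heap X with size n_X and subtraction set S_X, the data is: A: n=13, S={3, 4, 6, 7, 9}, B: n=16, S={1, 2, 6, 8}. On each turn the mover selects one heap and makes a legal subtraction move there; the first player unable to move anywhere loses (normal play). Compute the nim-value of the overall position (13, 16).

2

Heap A, S = {3, 4, 6, 7, 9}:
G(0) = 0
G(1) = mex{} = 0
G(2) = mex{} = 0
G(3) = mex{0} = 1
G(4) = mex{0,0} = 1
G(5) = mex{0,0} = 1
G(6) = mex{1,0,0} = 2
G(7) = mex{1,1,0,0} = 2
G(8) = mex{1,1,0,0} = 2
G(9) = mex{2,1,1,0,0} = 3
G(10) = mex{2,2,1,1,0} = 3
G(11) = mex{2,2,1,1,0} = 3
G(12) = mex{3,2,2,1,1} = 0
G(13) = mex{3,3,2,2,1} = 0
G_A(13) = 0.
Heap B, S = {1, 2, 6, 8}:
n :  0  1  2  3  4  5  6  7  8  9 10 11 12 13 14 15 16
G :  0  1  2  0  1  2  3  0  1  2  0  1  2  3  0  1  2
G_B(16) = 2.
Combined Grundy value = 0 ⊕ 2 = 2.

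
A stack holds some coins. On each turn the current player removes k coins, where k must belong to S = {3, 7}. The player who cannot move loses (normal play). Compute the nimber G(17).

G(0) = 0
G(1) = mex{} = 0
G(2) = mex{} = 0
G(3) = mex{0} = 1
G(4) = mex{0} = 1
G(5) = mex{0} = 1
G(6) = mex{1} = 0
G(7) = mex{1,0} = 2
G(8) = mex{1,0} = 2
G(9) = mex{0,0} = 1
G(10) = mex{2,1} = 0
G(11) = mex{2,1} = 0
G(12) = mex{1,1} = 0
G(13) = mex{0,0} = 1
G(14) = mex{0,2} = 1
G(15) = mex{0,2} = 1
G(16) = mex{1,1} = 0
G(17) = mex{1,0} = 2

2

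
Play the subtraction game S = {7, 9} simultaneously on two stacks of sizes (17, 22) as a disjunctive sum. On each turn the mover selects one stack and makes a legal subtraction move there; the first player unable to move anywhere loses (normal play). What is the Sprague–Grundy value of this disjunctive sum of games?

0

All stacks use S = {7, 9}:
G(0) = 0
G(1) = mex{} = 0
G(2) = mex{} = 0
G(3) = mex{} = 0
G(4) = mex{} = 0
G(5) = mex{} = 0
G(6) = mex{} = 0
G(7) = mex{0} = 1
G(8) = mex{0} = 1
G(9) = mex{0,0} = 1
G(10) = mex{0,0} = 1
G(11) = mex{0,0} = 1
G(12) = mex{0,0} = 1
G(13) = mex{0,0} = 1
G(14) = mex{1,0} = 2
G(15) = mex{1,0} = 2
G(16) = mex{1,1} = 0
G(17) = mex{1,1} = 0
G(18) = mex{1,1} = 0
G(19) = mex{1,1} = 0
G(20) = mex{1,1} = 0
G(21) = mex{2,1} = 0
G(22) = mex{2,1} = 0
Stack A: G(17) = 0.
Stack B: G(22) = 0.
Combined Grundy value = 0 ⊕ 0 = 0.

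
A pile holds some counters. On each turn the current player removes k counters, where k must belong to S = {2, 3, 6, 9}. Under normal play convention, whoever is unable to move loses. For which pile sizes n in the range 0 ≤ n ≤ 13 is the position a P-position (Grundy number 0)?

n :  0  1  2  3  4  5  6  7  8  9 10 11 12 13
G :  0  0  1  1  2  0  3  1  2  2  3  3  0  0
P-positions are exactly the n with G(n) = 0.

0, 1, 5, 12, 13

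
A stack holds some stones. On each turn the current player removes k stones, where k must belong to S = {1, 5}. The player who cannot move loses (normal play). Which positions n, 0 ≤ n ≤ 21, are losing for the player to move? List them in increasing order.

0, 2, 4, 6, 8, 10, 12, 14, 16, 18, 20

n :  0  1  2  3  4  5  6  7  8  9 10 11 12 13 14 15 16 17 18 19 20 21
G :  0  1  0  1  0  1  0  1  0  1  0  1  0  1  0  1  0  1  0  1  0  1
P-positions are exactly the n with G(n) = 0.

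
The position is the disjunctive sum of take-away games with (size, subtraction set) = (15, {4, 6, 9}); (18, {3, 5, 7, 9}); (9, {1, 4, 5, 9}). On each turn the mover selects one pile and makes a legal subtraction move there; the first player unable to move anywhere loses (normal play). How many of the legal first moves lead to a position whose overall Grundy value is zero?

2

Pile A, S = {4, 6, 9}:
n :  0  1  2  3  4  5  6  7  8  9 10 11 12 13 14 15
G :  0  0  0  0  1  1  1  1  2  2  2  2  3  0  0  0
G_A(15) = 0.
Pile B, S = {3, 5, 7, 9}:
n :  0  1  2  3  4  5  6  7  8  9 10 11 12 13 14 15 16 17 18
G :  0  0  0  1  1  1  2  2  2  3  3  3  0  0  0  1  1  1  2
G_B(18) = 2.
Pile C, S = {1, 4, 5, 9}:
G(0) = 0
G(1) = mex{0} = 1
G(2) = mex{1} = 0
G(3) = mex{0} = 1
G(4) = mex{1,0} = 2
G(5) = mex{2,1,0} = 3
G(6) = mex{3,0,1} = 2
G(7) = mex{2,1,0} = 3
G(8) = mex{3,2,1} = 0
G(9) = mex{0,3,2,0} = 1
G_C(9) = 1.
Combined Grundy value = 0 ⊕ 2 ⊕ 1 = 3.
A winning move leaves total XOR = 0, i.e. changes one component's Grundy value g to g ⊕ X where X is the current total.
Pile A: need g' = 0⊕3 = 3. Options: 15−4→G=2, 15−6→G=2, 15−9→G=1. Hits: 0.
Pile B: need g' = 2⊕3 = 1. Options: 18−3→G=1, 18−5→G=0, 18−7→G=3, 18−9→G=3. Hits: 1.
Pile C: need g' = 1⊕3 = 2. Options: 9−1→G=0, 9−4→G=3, 9−5→G=2, 9−9→G=0. Hits: 1.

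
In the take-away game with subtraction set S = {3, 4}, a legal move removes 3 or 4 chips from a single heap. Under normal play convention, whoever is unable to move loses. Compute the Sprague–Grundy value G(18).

1

G(0) = 0
G(1) = mex{} = 0
G(2) = mex{} = 0
G(3) = mex{0} = 1
G(4) = mex{0,0} = 1
G(5) = mex{0,0} = 1
G(6) = mex{1,0} = 2
G(7) = mex{1,1} = 0
G(8) = mex{1,1} = 0
G(9) = mex{2,1} = 0
G(10) = mex{0,2} = 1
G(11) = mex{0,0} = 1
G(12) = mex{0,0} = 1
G(13) = mex{1,0} = 2
G(14) = mex{1,1} = 0
G(15) = mex{1,1} = 0
G(16) = mex{2,1} = 0
G(17) = mex{0,2} = 1
G(18) = mex{0,0} = 1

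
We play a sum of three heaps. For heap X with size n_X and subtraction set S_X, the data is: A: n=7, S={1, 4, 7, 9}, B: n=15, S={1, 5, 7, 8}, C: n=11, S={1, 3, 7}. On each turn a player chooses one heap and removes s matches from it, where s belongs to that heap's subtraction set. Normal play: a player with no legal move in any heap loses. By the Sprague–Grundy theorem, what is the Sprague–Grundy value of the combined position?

3

Heap A, S = {1, 4, 7, 9}:
G(0) = 0
G(1) = mex{0} = 1
G(2) = mex{1} = 0
G(3) = mex{0} = 1
G(4) = mex{1,0} = 2
G(5) = mex{2,1} = 0
G(6) = mex{0,0} = 1
G(7) = mex{1,1,0} = 2
G_A(7) = 2.
Heap B, S = {1, 5, 7, 8}:
n :  0  1  2  3  4  5  6  7  8  9 10 11 12 13 14 15
G :  0  1  0  1  0  1  0  1  2  3  2  3  2  3  2  0
G_B(15) = 0.
Heap C, S = {1, 3, 7}:
G(0) = 0
G(1) = mex{0} = 1
G(2) = mex{1} = 0
G(3) = mex{0,0} = 1
G(4) = mex{1,1} = 0
G(5) = mex{0,0} = 1
G(6) = mex{1,1} = 0
G(7) = mex{0,0,0} = 1
G(8) = mex{1,1,1} = 0
G(9) = mex{0,0,0} = 1
G(10) = mex{1,1,1} = 0
G(11) = mex{0,0,0} = 1
G_C(11) = 1.
Combined Grundy value = 2 ⊕ 0 ⊕ 1 = 3.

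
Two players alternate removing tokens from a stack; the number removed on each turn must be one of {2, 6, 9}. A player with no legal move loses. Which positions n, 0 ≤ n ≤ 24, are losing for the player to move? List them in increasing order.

0, 1, 4, 5, 8, 12, 15, 16, 19, 20, 23

n :  0  1  2  3  4  5  6  7  8  9 10 11 12 13 14 15 16 17 18 19 20 21 22 23 24
G :  0  0  1  1  0  0  1  1  0  2  1  3  0  2  1  0  0  1  1  0  0  1  1  0  2
P-positions are exactly the n with G(n) = 0.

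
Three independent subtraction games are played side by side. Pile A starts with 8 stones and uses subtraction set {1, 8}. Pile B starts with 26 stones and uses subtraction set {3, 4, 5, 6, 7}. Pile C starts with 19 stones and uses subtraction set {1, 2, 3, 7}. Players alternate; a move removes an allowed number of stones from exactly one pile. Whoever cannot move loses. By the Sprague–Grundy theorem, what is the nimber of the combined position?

3

Pile A, S = {1, 8}:
n : 0 1 2 3 4 5 6 7 8
G : 0 1 0 1 0 1 0 1 2
G_A(8) = 2.
Pile B, S = {3, 4, 5, 6, 7}:
n :  0  1  2  3  4  5  6  7  8  9 10 11 12 13 14 15 16 17 18 19 20 21 22 23 24 25 26
G :  0  0  0  1  1  1  2  2  2  3  0  0  0  1  1  1  2  2  2  3  0  0  0  1  1  1  2
G_B(26) = 2.
Pile C, S = {1, 2, 3, 7}:
n :  0  1  2  3  4  5  6  7  8  9 10 11 12 13 14 15 16 17 18 19
G :  0  1  2  3  0  1  2  3  0  1  2  3  0  1  2  3  0  1  2  3
G_C(19) = 3.
Combined Grundy value = 2 ⊕ 2 ⊕ 3 = 3.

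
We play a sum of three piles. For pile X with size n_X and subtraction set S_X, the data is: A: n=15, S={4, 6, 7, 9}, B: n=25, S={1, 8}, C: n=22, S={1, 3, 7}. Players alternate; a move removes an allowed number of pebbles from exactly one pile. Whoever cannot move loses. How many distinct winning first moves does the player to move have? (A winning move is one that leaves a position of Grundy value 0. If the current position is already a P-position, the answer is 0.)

5

Pile A, S = {4, 6, 7, 9}:
G(0) = 0
G(1) = mex{} = 0
G(2) = mex{} = 0
G(3) = mex{} = 0
G(4) = mex{0} = 1
G(5) = mex{0} = 1
G(6) = mex{0,0} = 1
G(7) = mex{0,0,0} = 1
G(8) = mex{1,0,0} = 2
G(9) = mex{1,0,0,0} = 2
G(10) = mex{1,1,0,0} = 2
G(11) = mex{1,1,1,0} = 2
G(12) = mex{2,1,1,0} = 3
G(13) = mex{2,1,1,1} = 0
G(14) = mex{2,2,1,1} = 0
G(15) = mex{2,2,2,1} = 0
G_A(15) = 0.
Pile B, S = {1, 8}:
n :  0  1  2  3  4  5  6  7  8  9 10 11 12 13 14 15 16 17 18 19 20 21 22 23 24 25
G :  0  1  0  1  0  1  0  1  2  0  1  0  1  0  1  0  1  2  0  1  0  1  0  1  0  1
G_B(25) = 1.
Pile C, S = {1, 3, 7}:
n :  0  1  2  3  4  5  6  7  8  9 10 11 12 13 14 15 16 17 18 19 20 21 22
G :  0  1  0  1  0  1  0  1  0  1  0  1  0  1  0  1  0  1  0  1  0  1  0
G_C(22) = 0.
Combined Grundy value = 0 ⊕ 1 ⊕ 0 = 1.
A winning move leaves total XOR = 0, i.e. changes one component's Grundy value g to g ⊕ X where X is the current total.
Pile A: need g' = 0⊕1 = 1. Options: 15−4→G=2, 15−6→G=2, 15−7→G=2, 15−9→G=1. Hits: 1.
Pile B: need g' = 1⊕1 = 0. Options: 25−1→G=0, 25−8→G=2. Hits: 1.
Pile C: need g' = 0⊕1 = 1. Options: 22−1→G=1, 22−3→G=1, 22−7→G=1. Hits: 3.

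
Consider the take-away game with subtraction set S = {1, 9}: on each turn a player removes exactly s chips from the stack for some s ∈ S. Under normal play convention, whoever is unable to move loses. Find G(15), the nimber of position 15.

1

n :  0  1  2  3  4  5  6  7  8  9 10 11 12 13 14 15
G :  0  1  0  1  0  1  0  1  0  1  0  1  0  1  0  1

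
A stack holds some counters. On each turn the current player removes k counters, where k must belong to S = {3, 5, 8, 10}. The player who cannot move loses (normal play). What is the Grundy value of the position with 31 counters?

1

G(0) = 0
G(1) = mex{} = 0
G(2) = mex{} = 0
G(3) = mex{0} = 1
G(4) = mex{0} = 1
G(5) = mex{0,0} = 1
G(6) = mex{1,0} = 2
G(7) = mex{1,0} = 2
G(8) = mex{1,1,0} = 2
G(9) = mex{2,1,0} = 3
G(10) = mex{2,1,0,0} = 3
G(11) = mex{2,2,1,0} = 3
G(12) = mex{3,2,1,0} = 4
G(13) = mex{3,2,1,1} = 0
G(14) = mex{3,3,2,1} = 0
G(15) = mex{4,3,2,1} = 0
G(16) = mex{0,3,2,2} = 1
G(17) = mex{0,4,3,2} = 1
G(18) = mex{0,0,3,2} = 1
G(19) = mex{1,0,3,3} = 2
G(20) = mex{1,0,4,3} = 2
G(21) = mex{1,1,0,3} = 2
G(22) = mex{2,1,0,4} = 3
G(23) = mex{2,1,0,0} = 3
G(24) = mex{2,2,1,0} = 3
G(25) = mex{3,2,1,0} = 4
G(26) = mex{3,2,1,1} = 0
G(27) = mex{3,3,2,1} = 0
G(28) = mex{4,3,2,1} = 0
G(29) = mex{0,3,2,2} = 1
G(30) = mex{0,4,3,2} = 1
G(31) = mex{0,0,3,2} = 1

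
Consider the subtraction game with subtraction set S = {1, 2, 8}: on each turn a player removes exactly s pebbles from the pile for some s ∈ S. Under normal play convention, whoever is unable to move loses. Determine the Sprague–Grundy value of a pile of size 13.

1

G(0) = 0
G(1) = mex{0} = 1
G(2) = mex{1,0} = 2
G(3) = mex{2,1} = 0
G(4) = mex{0,2} = 1
G(5) = mex{1,0} = 2
G(6) = mex{2,1} = 0
G(7) = mex{0,2} = 1
G(8) = mex{1,0,0} = 2
G(9) = mex{2,1,1} = 0
G(10) = mex{0,2,2} = 1
G(11) = mex{1,0,0} = 2
G(12) = mex{2,1,1} = 0
G(13) = mex{0,2,2} = 1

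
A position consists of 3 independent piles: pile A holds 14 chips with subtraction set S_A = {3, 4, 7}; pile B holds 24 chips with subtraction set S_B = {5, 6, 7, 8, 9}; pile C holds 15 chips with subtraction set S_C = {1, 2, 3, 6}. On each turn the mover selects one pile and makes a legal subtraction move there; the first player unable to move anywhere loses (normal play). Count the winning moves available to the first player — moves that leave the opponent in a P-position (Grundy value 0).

0

Pile A, S = {3, 4, 7}:
n :  0  1  2  3  4  5  6  7  8  9 10 11 12 13 14
G :  0  0  0  1  1  1  2  2  2  3  0  0  0  1  1
G_A(14) = 1.
Pile B, S = {5, 6, 7, 8, 9}:
n :  0  1  2  3  4  5  6  7  8  9 10 11 12 13 14 15 16 17 18 19 20 21 22 23 24
G :  0  0  0  0  0  1  1  1  1  1  2  2  2  2  0  0  0  0  0  1  1  1  1  1  2
G_B(24) = 2.
Pile C, S = {1, 2, 3, 6}:
n :  0  1  2  3  4  5  6  7  8  9 10 11 12 13 14 15
G :  0  1  2  3  0  1  2  3  0  1  2  3  0  1  2  3
G_C(15) = 3.
Combined Grundy value = 1 ⊕ 2 ⊕ 3 = 0.
A winning move leaves total XOR = 0, i.e. changes one component's Grundy value g to g ⊕ X where X is the current total.
Pile A: target g' = 1⊕0 = 1, but every legal move changes the Grundy value (mex property), so 0 moves.
Pile B: target g' = 2⊕0 = 2, but every legal move changes the Grundy value (mex property), so 0 moves.
Pile C: target g' = 3⊕0 = 3, but every legal move changes the Grundy value (mex property), so 0 moves.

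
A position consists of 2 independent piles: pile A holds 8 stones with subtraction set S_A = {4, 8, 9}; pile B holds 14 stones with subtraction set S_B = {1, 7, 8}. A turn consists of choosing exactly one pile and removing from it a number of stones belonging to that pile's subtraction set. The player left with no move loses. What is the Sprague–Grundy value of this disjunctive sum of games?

0

Pile A, S = {4, 8, 9}:
n : 0 1 2 3 4 5 6 7 8
G : 0 0 0 0 1 1 1 1 2
G_A(8) = 2.
Pile B, S = {1, 7, 8}:
G(0) = 0
G(1) = mex{0} = 1
G(2) = mex{1} = 0
G(3) = mex{0} = 1
G(4) = mex{1} = 0
G(5) = mex{0} = 1
G(6) = mex{1} = 0
G(7) = mex{0,0} = 1
G(8) = mex{1,1,0} = 2
G(9) = mex{2,0,1} = 3
G(10) = mex{3,1,0} = 2
G(11) = mex{2,0,1} = 3
G(12) = mex{3,1,0} = 2
G(13) = mex{2,0,1} = 3
G(14) = mex{3,1,0} = 2
G_B(14) = 2.
Combined Grundy value = 2 ⊕ 2 = 0.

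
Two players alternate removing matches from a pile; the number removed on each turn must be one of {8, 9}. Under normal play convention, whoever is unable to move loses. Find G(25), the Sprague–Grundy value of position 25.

n :  0  1  2  3  4  5  6  7  8  9 10 11 12 13 14 15 16 17 18 19 20 21 22 23 24 25
G :  0  0  0  0  0  0  0  0  1  1  1  1  1  1  1  1  2  0  0  0  0  0  0  0  0  1

1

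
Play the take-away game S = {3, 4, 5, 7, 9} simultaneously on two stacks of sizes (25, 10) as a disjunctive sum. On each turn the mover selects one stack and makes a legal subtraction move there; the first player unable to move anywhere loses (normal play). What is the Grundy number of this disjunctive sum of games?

3

All stacks use S = {3, 4, 5, 7, 9}:
n :  0  1  2  3  4  5  6  7  8  9 10 11 12 13 14 15 16 17 18 19 20 21 22 23 24 25
G :  0  0  0  1  1  1  2  2  2  3  3  3  0  0  0  1  1  1  2  2  2  3  3  3  0  0
Stack A: G(25) = 0.
Stack B: G(10) = 3.
Combined Grundy value = 0 ⊕ 3 = 3.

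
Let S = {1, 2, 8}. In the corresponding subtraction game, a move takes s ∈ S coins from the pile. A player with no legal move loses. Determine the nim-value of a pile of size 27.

n :  0  1  2  3  4  5  6  7  8  9 10 11 12 13 14 15 16 17 18 19 20 21 22 23 24 25 26 27
G :  0  1  2  0  1  2  0  1  2  0  1  2  0  1  2  0  1  2  0  1  2  0  1  2  0  1  2  0

0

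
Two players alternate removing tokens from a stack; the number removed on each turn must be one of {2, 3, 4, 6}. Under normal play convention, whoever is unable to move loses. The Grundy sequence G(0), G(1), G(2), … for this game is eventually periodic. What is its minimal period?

n :  0  1  2  3  4  5  6  7  8  9 10 11 12 13 14 15 16 17
G :  0  0  1  1  2  2  3  3  0  0  1  1  2  2  3  3  0  0
G(n+8) = G(n) holds for n = 0,…,5 (a full window of length max(S) = 6), so the sequence is purely periodic with period 8.

8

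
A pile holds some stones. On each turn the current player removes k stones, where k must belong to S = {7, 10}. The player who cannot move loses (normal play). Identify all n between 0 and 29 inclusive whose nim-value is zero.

G(0) = 0
G(1) = mex{} = 0
G(2) = mex{} = 0
G(3) = mex{} = 0
G(4) = mex{} = 0
G(5) = mex{} = 0
G(6) = mex{} = 0
G(7) = mex{0} = 1
G(8) = mex{0} = 1
G(9) = mex{0} = 1
G(10) = mex{0,0} = 1
G(11) = mex{0,0} = 1
G(12) = mex{0,0} = 1
G(13) = mex{0,0} = 1
G(14) = mex{1,0} = 2
G(15) = mex{1,0} = 2
G(16) = mex{1,0} = 2
G(17) = mex{1,1} = 0
G(18) = mex{1,1} = 0
G(19) = mex{1,1} = 0
G(20) = mex{1,1} = 0
G(21) = mex{2,1} = 0
G(22) = mex{2,1} = 0
G(23) = mex{2,1} = 0
G(24) = mex{0,2} = 1
G(25) = mex{0,2} = 1
G(26) = mex{0,2} = 1
G(27) = mex{0,0} = 1
G(28) = mex{0,0} = 1
G(29) = mex{0,0} = 1
P-positions are exactly the n with G(n) = 0.

0, 1, 2, 3, 4, 5, 6, 17, 18, 19, 20, 21, 22, 23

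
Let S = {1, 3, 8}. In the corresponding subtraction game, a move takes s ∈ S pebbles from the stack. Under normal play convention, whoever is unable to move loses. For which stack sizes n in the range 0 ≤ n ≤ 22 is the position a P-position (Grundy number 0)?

n :  0  1  2  3  4  5  6  7  8  9 10 11 12 13 14 15 16 17 18 19 20 21 22
G :  0  1  0  1  0  1  0  1  2  3  2  0  1  0  1  0  1  0  1  2  3  2  0
P-positions are exactly the n with G(n) = 0.

0, 2, 4, 6, 11, 13, 15, 17, 22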